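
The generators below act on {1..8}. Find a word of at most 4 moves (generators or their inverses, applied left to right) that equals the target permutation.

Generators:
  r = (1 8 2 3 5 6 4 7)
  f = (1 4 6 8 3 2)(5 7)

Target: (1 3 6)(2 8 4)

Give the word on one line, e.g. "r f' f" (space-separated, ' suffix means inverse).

  after f': (1 2 3 8 6 4)(5 7)
  after f': (1 3 6)(2 8 4)

f' f'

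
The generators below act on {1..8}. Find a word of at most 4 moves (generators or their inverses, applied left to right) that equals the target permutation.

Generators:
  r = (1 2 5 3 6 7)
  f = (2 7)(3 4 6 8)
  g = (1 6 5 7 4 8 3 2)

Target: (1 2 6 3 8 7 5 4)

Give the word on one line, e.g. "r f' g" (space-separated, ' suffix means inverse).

  after r: (1 2 5 3 6 7)
  after f: (1 7)(2 5 4 6)(3 8)
  after r: (2 3 8 6 5 4 7)
  after r: (1 2 6 3 8 7 5 4)

r f r r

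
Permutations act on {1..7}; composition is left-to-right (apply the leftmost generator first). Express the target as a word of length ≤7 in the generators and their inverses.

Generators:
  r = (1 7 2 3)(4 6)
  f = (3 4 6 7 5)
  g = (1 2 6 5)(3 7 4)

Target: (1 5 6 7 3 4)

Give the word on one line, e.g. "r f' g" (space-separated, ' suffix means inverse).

g f' r' f r

  after g: (1 2 6 5)(3 7 4)
  after f': (1 2 4 5)(3 6 7)
  after r': (1 7 2 6)(3 4 5)
  after f: (1 5 4 3 6)(2 7)
  after r: (1 5 6 7 3 4)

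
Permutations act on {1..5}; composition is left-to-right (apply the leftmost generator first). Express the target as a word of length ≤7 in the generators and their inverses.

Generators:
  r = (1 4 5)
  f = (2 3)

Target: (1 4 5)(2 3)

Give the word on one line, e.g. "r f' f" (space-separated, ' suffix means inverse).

r r f' r r

  after r: (1 4 5)
  after r: (1 5 4)
  after f': (1 5 4)(2 3)
  after r: (2 3)
  after r: (1 4 5)(2 3)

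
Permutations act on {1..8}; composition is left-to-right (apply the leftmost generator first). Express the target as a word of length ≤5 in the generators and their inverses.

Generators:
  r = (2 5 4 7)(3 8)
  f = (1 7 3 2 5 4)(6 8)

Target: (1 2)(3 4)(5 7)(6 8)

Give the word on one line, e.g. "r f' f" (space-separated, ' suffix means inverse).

  after f: (1 7 3 2 5 4)(6 8)
  after f: (1 3 5)(2 4 7)
  after f: (1 2)(3 4)(5 7)(6 8)

f f f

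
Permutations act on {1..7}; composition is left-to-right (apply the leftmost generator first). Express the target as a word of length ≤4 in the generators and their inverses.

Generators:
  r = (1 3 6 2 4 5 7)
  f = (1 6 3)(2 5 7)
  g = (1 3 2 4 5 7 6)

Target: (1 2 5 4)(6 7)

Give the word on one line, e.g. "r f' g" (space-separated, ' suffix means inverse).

r f' g' f

  after r: (1 3 6 2 4 5 7)
  after f': (1 6 7 3)(2 4)
  after g': (1 7)(3 6 5 4)
  after f: (1 2 5 4)(6 7)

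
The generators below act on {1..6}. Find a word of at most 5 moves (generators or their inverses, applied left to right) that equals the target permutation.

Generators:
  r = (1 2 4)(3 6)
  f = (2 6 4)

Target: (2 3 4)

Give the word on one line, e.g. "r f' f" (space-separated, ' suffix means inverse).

  after r: (1 2 4)(3 6)
  after f: (1 6 3 4)
  after f: (1 4)(2 6 3)
  after r: (2 3 4)

r f f r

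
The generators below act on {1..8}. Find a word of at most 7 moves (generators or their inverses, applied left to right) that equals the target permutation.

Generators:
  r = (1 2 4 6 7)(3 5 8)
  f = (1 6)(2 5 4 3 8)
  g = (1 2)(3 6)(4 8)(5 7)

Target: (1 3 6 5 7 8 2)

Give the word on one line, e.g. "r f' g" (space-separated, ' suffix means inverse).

  after g': (1 2)(3 6)(4 8)(5 7)
  after f': (1 8 5 7 2 6 4 3)
  after f': (1 3 6 5 7 8 2)
  after g: (1 6 7 4 8)
  after g: (1 3 6 5 7 8 2)

g' f' f' g g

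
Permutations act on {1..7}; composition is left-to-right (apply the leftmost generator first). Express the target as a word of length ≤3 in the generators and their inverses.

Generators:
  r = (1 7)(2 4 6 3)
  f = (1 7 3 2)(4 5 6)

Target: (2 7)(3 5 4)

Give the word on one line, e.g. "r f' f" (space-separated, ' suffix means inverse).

r' f'

  after r': (1 7)(2 3 6 4)
  after f': (2 7)(3 5 4)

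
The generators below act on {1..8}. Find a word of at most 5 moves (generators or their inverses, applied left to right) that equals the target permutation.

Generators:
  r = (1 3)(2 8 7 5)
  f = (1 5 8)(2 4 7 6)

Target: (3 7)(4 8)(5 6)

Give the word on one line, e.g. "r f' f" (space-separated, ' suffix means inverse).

  after r: (1 3)(2 8 7 5)
  after f': (1 3 8 4 2 5 6 7)
  after r: (3 7)(4 8)(5 6)

r f' r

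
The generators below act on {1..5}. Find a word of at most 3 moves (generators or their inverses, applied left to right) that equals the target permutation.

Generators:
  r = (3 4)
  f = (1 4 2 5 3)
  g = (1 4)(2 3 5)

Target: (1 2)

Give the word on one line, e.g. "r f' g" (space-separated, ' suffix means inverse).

  after f': (1 3 5 2 4)
  after g': (1 2)

f' g'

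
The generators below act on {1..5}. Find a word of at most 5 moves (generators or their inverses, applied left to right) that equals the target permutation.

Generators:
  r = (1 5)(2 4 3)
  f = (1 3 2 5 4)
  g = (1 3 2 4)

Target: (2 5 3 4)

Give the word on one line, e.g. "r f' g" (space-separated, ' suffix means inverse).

g f r' g'

  after g: (1 3 2 4)
  after f: (1 2)(3 5 4)
  after r': (1 3)(2 5)
  after g': (2 5 3 4)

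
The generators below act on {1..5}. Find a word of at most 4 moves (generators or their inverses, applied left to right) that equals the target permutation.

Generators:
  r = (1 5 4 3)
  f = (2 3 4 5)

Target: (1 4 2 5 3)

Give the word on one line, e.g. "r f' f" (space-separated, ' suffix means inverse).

  after r: (1 5 4 3)
  after f': (1 4 2 5 3)

r f'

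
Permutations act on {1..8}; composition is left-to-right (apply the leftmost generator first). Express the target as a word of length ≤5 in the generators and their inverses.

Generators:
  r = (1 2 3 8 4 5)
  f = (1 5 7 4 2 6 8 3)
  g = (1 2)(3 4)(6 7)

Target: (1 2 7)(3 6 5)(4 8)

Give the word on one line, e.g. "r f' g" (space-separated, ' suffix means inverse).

  after g: (1 2)(3 4)(6 7)
  after r: (1 3 5)(4 8)(6 7)
  after f': (1 8 7 2 4 6 5 3)
  after r: (1 4 6)(2 5 8 7 3)
  after f: (1 2 7)(3 6 5)(4 8)

g r f' r f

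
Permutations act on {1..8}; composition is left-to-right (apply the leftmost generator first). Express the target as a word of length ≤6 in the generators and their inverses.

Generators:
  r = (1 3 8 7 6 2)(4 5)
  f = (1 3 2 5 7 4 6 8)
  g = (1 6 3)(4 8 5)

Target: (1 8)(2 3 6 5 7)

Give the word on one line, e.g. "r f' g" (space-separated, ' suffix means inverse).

g r' g f' g'

  after g: (1 6 3)(4 8 5)
  after r': (1 7 8 4 3 2 6)
  after g: (1 7 5 4)(2 3)
  after f': (1 5 7 2)(4 8 6)
  after g': (1 8)(2 3 6 5 7)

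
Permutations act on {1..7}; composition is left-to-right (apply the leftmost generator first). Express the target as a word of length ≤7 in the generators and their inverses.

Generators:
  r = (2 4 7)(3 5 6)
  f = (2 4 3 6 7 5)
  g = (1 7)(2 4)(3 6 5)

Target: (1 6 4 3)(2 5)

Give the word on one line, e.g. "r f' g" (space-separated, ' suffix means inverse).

  after r': (2 7 4)(3 6 5)
  after g: (1 7 2)(3 5 6)
  after f': (1 6 4 2)(3 7 5)
  after g': (1 3)(2 7 6)
  after f: (1 6 4 3)(2 5)

r' g f' g' f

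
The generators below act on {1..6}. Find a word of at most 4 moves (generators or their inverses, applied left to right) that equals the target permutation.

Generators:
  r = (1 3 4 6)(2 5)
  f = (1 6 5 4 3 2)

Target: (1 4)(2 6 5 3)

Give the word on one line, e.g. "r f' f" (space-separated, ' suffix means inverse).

  after f': (1 2 3 4 5 6)
  after r': (1 5 4 2)
  after f: (1 4)(2 6 5 3)

f' r' f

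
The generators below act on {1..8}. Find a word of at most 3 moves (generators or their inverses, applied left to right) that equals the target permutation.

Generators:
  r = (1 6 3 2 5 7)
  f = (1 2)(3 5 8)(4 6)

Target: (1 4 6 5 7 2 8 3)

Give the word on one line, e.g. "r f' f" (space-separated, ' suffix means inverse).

  after r: (1 6 3 2 5 7)
  after f: (1 4 6 5 7 2 8 3)

r f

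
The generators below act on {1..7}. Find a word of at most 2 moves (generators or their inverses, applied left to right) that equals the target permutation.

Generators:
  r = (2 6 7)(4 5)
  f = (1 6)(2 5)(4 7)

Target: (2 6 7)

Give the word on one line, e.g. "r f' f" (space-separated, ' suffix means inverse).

  after r': (2 7 6)(4 5)
  after r': (2 6 7)

r' r'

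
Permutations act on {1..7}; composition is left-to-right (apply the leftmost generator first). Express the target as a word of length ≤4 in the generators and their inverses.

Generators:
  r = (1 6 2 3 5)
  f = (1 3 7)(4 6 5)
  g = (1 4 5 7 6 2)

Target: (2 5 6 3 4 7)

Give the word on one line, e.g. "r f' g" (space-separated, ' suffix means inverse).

  after f': (1 7 3)(4 5 6)
  after g: (1 6 5 2)(3 4 7)
  after r': (2 5 6 3 4 7)

f' g r'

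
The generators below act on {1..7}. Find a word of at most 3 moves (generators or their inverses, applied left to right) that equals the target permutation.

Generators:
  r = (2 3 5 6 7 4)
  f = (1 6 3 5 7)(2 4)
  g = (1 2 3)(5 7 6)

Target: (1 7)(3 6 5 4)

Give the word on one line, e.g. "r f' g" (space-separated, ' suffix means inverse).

f r

  after f: (1 6 3 5 7)(2 4)
  after r: (1 7)(3 6 5 4)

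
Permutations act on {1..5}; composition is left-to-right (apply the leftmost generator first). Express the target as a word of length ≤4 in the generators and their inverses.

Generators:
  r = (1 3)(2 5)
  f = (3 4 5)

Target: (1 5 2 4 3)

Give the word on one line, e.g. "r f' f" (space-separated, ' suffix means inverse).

r f'

  after r: (1 3)(2 5)
  after f': (1 5 2 4 3)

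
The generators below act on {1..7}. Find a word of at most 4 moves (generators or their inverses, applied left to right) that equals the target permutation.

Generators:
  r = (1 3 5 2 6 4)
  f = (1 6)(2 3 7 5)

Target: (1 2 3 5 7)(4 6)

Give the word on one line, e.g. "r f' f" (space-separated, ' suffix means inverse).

f' r'

  after f': (1 6)(2 5 7 3)
  after r': (1 2 3 5 7)(4 6)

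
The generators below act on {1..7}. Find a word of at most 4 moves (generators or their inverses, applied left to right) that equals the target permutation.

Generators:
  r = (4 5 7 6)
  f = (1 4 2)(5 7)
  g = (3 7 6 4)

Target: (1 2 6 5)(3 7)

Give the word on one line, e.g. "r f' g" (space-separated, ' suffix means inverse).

g' r' f' r'

  after g': (3 4 6 7)
  after r': (3 6 5 4 7)
  after f': (1 2 4 5)(3 6 7)
  after r': (1 2 6 5)(3 7)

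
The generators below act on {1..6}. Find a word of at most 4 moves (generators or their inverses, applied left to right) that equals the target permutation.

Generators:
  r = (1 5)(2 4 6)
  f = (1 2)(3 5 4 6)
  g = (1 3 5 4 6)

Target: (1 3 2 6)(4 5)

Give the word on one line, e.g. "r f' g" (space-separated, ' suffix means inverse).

r' f' r

  after r': (1 5)(2 6 4)
  after f': (1 3 6 5 2 4)
  after r: (1 3 2 6)(4 5)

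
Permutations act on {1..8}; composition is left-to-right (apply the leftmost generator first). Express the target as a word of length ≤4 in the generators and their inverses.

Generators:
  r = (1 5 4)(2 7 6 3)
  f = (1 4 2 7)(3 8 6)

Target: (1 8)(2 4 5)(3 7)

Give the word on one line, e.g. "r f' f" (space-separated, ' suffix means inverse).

f' r' r' f

  after f': (1 7 2 4)(3 6 8)
  after r': (1 2 5)(3 7)(6 8)
  after r': (1 3 2)(4 5)(6 8 7)
  after f: (1 8)(2 4 5)(3 7)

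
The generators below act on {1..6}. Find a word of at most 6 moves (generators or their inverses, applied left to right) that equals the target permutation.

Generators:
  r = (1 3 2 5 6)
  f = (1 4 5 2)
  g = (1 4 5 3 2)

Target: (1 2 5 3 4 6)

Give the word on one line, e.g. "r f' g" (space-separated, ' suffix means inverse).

g' r' f g

  after g': (1 2 3 5 4)
  after r': (1 3 2)(4 6 5)
  after f: (1 3)(2 4 6)
  after g: (1 2 5 3 4 6)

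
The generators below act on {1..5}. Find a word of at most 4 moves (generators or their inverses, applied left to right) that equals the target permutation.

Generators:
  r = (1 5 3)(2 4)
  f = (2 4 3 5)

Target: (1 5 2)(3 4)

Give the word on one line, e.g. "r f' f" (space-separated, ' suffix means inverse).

  after f': (2 5 3 4)
  after f': (2 3)(4 5)
  after r: (1 5 2)(3 4)

f' f' r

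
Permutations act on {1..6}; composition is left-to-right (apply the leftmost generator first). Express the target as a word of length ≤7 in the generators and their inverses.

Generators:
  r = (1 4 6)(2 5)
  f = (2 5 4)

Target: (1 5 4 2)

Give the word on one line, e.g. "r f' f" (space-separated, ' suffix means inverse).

  after f: (2 5 4)
  after r': (1 6 4 5)
  after r': (1 4 2 5 6)
  after f: (1 2 4 5 6)
  after r': (1 5 4 2)

f r' r' f r'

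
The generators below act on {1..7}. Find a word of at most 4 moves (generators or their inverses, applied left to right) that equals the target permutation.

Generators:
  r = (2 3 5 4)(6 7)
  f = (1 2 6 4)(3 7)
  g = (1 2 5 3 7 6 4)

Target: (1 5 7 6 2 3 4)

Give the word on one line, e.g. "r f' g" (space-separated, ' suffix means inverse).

  after r: (2 3 5 4)(6 7)
  after g': (1 4)(2 5 6 3)
  after r': (1 5 7 6 2 3 4)

r g' r'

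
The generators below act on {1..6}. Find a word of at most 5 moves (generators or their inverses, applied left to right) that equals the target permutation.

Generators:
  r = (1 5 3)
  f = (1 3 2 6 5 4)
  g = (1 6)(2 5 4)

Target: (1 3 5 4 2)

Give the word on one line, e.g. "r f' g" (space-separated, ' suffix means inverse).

  after r: (1 5 3)
  after f': (1 6 2 3 4 5)
  after r: (1 6 2)(3 4)
  after f: (1 5 4 2 3)
  after r: (1 3 5 4 2)

r f' r f r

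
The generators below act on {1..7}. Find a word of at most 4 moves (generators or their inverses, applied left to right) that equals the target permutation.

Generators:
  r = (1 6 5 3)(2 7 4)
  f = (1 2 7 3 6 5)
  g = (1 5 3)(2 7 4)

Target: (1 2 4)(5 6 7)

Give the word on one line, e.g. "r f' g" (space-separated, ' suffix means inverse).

  after f: (1 2 7 3 6 5)
  after g: (1 7)(2 4)(3 6)
  after f': (1 2 4)(5 6 7)

f g f'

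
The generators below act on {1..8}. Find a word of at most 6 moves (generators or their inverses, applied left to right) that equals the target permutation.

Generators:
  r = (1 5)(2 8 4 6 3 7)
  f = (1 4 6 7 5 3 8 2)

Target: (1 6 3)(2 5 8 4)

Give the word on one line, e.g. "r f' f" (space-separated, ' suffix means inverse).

  after f': (1 2 8 3 5 7 6 4)
  after f': (1 8 5 6)(2 3 7 4)
  after r: (1 4 8)(2 7 6 5 3)
  after f: (1 6 3)(2 5 8 4)

f' f' r f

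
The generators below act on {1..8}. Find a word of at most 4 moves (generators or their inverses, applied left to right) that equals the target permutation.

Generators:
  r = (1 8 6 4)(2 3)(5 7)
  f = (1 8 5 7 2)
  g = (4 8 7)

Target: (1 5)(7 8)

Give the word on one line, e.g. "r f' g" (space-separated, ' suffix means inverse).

  after r: (1 8 6 4)(2 3)(5 7)
  after g: (1 7 5 4)(2 3)(6 8)
  after r: (1 5)(4 8)
  after g': (1 5)(7 8)

r g r g'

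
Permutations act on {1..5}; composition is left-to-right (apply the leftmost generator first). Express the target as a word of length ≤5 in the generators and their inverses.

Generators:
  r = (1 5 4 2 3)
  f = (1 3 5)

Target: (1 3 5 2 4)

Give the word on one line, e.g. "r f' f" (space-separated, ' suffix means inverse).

f f r' f

  after f: (1 3 5)
  after f: (1 5 3)
  after r': (2 4 5)
  after f: (1 3 5 2 4)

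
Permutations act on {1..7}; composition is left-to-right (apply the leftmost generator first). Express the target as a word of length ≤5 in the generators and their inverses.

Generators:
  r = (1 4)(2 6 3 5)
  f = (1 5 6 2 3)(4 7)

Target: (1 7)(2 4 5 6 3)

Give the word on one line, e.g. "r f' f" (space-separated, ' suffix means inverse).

r' f' r

  after r': (1 4)(2 5 3 6)
  after f': (1 7 4 3 5 2)
  after r: (1 7)(2 4 5 6 3)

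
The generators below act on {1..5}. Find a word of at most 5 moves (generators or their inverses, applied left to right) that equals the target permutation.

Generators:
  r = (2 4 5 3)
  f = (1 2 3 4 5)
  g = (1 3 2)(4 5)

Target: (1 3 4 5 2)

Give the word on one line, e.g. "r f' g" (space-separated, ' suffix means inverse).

g' g' f g r

  after g': (1 2 3)(4 5)
  after g': (1 3 2)
  after f: (1 4 5)
  after g: (1 5 3 2)
  after r: (1 3 4 5 2)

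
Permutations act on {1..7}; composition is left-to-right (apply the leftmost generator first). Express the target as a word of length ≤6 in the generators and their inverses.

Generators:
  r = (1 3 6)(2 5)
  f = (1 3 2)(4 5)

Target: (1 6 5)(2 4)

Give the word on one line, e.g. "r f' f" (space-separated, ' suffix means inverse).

  after r': (1 6 3)(2 5)
  after f: (1 6 2 4 5)
  after r: (2 4)(3 6 5)
  after r: (1 3)(2 4 5 6)
  after r: (1 6 5)(2 4)

r' f r r r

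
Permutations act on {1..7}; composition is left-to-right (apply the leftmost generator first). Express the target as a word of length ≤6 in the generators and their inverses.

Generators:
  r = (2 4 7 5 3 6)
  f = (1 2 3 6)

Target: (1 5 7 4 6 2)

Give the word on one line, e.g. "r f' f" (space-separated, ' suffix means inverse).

  after f: (1 2 3 6)
  after f: (1 3)(2 6)
  after r': (1 5 7 4 2 3)
  after f': (1 5 7 4)(3 6)
  after f': (1 5 7 4 6 2)

f f r' f' f'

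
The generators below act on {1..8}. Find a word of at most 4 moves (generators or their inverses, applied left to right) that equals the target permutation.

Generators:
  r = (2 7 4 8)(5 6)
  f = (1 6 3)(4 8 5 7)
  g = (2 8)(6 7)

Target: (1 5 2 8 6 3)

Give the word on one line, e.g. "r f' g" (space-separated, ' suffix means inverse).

f r'

  after f: (1 6 3)(4 8 5 7)
  after r': (1 5 2 8 6 3)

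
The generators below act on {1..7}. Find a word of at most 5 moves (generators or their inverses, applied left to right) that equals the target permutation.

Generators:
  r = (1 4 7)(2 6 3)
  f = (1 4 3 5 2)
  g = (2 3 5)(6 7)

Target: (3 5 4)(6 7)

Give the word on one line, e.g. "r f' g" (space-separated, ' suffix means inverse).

f g f'

  after f: (1 4 3 5 2)
  after g: (1 4 5 3 2)(6 7)
  after f': (3 5 4)(6 7)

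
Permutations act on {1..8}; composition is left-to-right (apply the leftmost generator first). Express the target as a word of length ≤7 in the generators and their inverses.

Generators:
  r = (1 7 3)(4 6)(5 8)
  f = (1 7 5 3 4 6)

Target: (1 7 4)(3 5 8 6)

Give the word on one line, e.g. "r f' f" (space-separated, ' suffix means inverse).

f' r' f f r

  after f': (1 6 4 3 5 7)
  after r': (1 4 7 3 8 5)
  after f: (1 6)(3 8)(4 5 7)
  after f: (3 8 4)(6 7)
  after r: (1 7 4)(3 5 8 6)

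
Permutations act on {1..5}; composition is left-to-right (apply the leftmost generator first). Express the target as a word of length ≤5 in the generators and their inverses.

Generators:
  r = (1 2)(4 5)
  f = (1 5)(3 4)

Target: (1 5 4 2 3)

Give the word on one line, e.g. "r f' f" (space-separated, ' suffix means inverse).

r' f' r f'

  after r': (1 2)(4 5)
  after f': (1 2 5 3 4)
  after r: (2 4)(3 5)
  after f': (1 5 4 2 3)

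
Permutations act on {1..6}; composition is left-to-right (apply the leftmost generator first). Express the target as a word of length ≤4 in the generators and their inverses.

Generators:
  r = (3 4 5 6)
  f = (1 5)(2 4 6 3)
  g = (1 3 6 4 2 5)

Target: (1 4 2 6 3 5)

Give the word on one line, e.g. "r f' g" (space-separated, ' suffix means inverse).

  after f': (1 5)(2 3 6 4)
  after r': (1 4 2 6 3 5)

f' r'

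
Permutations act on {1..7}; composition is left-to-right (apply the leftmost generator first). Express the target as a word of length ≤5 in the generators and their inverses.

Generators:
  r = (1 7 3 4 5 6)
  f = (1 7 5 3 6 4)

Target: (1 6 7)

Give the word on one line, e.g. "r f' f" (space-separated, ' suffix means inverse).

r r f' r

  after r: (1 7 3 4 5 6)
  after r: (1 3 5)(4 6 7)
  after f': (1 5 4 3 7 6)
  after r: (1 6 7)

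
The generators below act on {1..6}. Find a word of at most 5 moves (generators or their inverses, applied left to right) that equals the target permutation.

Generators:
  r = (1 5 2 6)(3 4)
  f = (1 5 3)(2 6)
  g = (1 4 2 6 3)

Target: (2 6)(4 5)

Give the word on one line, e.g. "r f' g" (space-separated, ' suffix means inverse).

  after g: (1 4 2 6 3)
  after r': (1 3 6 4 5)
  after g: (2 6)(4 5)

g r' g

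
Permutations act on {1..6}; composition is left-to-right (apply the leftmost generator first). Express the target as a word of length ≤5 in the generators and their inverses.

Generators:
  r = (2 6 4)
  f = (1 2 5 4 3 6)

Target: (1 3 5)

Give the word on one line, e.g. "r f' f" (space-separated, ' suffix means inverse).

  after r: (2 6 4)
  after r: (2 4 6)
  after f': (1 6)(2 5)(3 4)
  after f': (1 3 5)

r r f' f'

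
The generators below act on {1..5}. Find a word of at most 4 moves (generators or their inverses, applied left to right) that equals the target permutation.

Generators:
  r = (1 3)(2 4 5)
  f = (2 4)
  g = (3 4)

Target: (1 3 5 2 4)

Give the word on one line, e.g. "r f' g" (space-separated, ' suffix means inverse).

g' f' r' f'

  after g': (3 4)
  after f': (2 4 3)
  after r': (1 3 5 4)
  after f': (1 3 5 2 4)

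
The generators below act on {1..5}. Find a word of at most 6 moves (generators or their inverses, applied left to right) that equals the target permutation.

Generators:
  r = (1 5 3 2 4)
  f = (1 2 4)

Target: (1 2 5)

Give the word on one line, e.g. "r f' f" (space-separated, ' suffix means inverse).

f r f r' r'

  after f: (1 2 4)
  after r: (1 4 5 3 2)
  after f: (3 4 5)
  after r': (1 4)(2 3)
  after r': (1 2 5)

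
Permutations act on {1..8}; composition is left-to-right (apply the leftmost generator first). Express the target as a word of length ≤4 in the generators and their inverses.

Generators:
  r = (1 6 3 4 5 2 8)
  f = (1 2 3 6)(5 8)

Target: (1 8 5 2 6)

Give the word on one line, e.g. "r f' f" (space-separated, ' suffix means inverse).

  after r': (1 8 2 5 4 3 6)
  after f: (1 5 4 6 2 8 3)
  after r: (1 2)(3 6 8 4)
  after r: (1 8 5 2 6)

r' f r r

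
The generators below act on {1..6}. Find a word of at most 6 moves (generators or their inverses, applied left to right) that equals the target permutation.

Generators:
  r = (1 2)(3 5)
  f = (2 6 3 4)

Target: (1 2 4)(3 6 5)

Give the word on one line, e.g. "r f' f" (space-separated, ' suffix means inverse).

r f r f'

  after r: (1 2)(3 5)
  after f: (1 6 3 5 4 2)
  after r: (1 6 5 4)
  after f': (1 2 4)(3 6 5)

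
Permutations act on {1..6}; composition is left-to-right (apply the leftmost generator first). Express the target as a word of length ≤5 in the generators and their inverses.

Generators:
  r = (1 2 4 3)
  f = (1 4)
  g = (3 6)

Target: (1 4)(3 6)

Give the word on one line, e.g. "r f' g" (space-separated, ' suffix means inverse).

  after g: (3 6)
  after r: (1 2 4 3 6)
  after f': (1 2)(3 6 4)
  after r: (1 4)(3 6)

g r f' r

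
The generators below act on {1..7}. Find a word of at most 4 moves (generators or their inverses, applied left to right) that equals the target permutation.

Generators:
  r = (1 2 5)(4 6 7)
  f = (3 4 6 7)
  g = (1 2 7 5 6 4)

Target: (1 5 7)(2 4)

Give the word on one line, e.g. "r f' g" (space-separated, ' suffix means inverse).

  after g: (1 2 7 5 6 4)
  after r: (1 5 7)(2 4)

g r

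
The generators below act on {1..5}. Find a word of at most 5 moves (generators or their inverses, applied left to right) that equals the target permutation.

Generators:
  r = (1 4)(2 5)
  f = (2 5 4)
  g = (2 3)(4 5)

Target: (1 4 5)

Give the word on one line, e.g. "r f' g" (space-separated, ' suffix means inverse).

  after f': (2 4 5)
  after f': (2 5 4)
  after r': (1 4 5)

f' f' r'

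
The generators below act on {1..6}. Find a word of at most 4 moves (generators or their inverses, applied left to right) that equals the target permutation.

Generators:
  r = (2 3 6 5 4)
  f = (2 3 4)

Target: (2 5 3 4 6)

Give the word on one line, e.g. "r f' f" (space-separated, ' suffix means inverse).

  after r: (2 3 6 5 4)
  after r: (2 6 4 3 5)
  after r: (2 5 3 4 6)

r r r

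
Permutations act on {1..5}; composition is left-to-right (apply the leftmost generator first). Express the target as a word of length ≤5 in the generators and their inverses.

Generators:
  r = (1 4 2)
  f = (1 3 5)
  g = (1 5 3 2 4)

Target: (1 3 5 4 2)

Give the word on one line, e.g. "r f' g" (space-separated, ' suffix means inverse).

  after f': (1 5 3)
  after f': (1 3 5)
  after r: (1 3 5 4 2)

f' f' r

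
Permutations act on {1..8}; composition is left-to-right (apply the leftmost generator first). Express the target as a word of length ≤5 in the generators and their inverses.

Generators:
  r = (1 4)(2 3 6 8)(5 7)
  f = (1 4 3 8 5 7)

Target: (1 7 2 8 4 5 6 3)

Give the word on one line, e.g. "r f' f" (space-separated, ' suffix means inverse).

  after r': (1 4)(2 8 6 3)(5 7)
  after r': (2 6)(3 8)
  after f': (1 7 5 8 4)(2 6)
  after f': (1 5 3 4 7 8)(2 6)
  after r: (1 7 2 8 4 5 6 3)

r' r' f' f' r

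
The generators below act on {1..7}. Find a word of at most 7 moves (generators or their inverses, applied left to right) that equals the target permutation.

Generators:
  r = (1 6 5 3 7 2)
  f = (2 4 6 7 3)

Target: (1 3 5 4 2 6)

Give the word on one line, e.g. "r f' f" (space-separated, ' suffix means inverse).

  after r': (1 2 7 3 5 6)
  after f: (1 4 6)(2 3 5 7)
  after f: (1 6)(3 5)(4 7)
  after f: (1 7 6)(2 4 3 5)
  after f: (1 3 5 4 2 6)

r' f f f f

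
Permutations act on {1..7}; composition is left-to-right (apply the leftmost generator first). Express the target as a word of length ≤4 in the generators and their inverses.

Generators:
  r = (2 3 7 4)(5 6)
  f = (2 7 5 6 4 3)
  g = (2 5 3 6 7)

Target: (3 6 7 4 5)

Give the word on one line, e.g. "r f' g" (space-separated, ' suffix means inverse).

  after g: (2 5 3 6 7)
  after r': (2 6 3 5)(4 7)
  after g: (2 7 4)
  after g: (3 6 7 4 5)

g r' g g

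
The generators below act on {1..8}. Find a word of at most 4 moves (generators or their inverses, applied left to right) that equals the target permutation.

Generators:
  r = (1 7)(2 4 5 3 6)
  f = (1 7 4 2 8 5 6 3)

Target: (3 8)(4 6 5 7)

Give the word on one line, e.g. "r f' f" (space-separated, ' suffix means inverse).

r' f' r' r'

  after r': (1 7)(2 6 3 5 4)
  after f': (2 5 7 3 8)
  after r': (1 7 5)(2 4)(3 8 6)
  after r': (3 8)(4 6 5 7)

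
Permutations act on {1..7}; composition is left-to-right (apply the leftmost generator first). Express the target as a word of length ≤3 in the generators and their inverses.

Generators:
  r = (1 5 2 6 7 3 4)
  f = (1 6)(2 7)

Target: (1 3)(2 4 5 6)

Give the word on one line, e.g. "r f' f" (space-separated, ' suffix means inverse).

f' r r

  after f': (1 6)(2 7)
  after r: (1 7 6 5 2 3 4)
  after r: (1 3)(2 4 5 6)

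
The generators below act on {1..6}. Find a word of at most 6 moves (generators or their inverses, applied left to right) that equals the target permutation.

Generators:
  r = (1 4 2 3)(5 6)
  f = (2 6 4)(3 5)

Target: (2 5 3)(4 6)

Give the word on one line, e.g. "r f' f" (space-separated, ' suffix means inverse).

  after r: (1 4 2 3)(5 6)
  after f: (1 2 5 4 6 3)
  after r: (1 3 4 5 2 6)
  after r: (2 5 3)(4 6)

r f r r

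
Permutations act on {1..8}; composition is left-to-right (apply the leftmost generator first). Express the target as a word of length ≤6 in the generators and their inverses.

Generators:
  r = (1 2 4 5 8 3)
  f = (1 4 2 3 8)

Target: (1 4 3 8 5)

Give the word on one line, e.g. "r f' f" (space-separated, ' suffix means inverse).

  after r: (1 2 4 5 8 3)
  after f': (1 4 5 3 8 2)
  after f': (2 8 4 5)
  after r: (1 2 3)(4 8 5)
  after f': (1 4 3 8 5)

r f' f' r f'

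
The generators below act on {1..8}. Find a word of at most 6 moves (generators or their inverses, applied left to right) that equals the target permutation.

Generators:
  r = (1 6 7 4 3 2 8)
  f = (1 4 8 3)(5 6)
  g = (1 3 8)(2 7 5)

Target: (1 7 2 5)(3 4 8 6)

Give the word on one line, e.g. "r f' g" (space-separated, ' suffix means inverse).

  after f': (1 3 8 4)(5 6)
  after g: (1 8 4 3)(2 7 5 6)
  after r': (1 2 6 3 8 7 5)
  after g: (1 7 2 6 8 5 3)
  after f: (1 7 2 5)(3 4 8 6)

f' g r' g f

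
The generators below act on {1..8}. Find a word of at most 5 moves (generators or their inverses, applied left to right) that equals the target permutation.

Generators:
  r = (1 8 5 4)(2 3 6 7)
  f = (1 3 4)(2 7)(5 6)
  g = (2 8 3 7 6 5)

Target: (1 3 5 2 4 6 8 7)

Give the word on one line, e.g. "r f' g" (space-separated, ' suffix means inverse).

g r' f'

  after g: (2 8 3 7 6 5)
  after r': (1 4 5 7 3 6 8 2)
  after f': (1 3 5 2 4 6 8 7)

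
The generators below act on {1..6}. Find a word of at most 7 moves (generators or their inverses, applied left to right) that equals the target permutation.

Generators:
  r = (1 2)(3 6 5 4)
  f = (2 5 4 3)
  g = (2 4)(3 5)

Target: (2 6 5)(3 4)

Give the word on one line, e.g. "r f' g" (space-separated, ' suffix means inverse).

  after g: (2 4)(3 5)
  after r: (1 2 3 4)(5 6)
  after r: (2 6 4)
  after f: (2 6 3)(4 5)
  after g': (2 6 5)(3 4)

g r r f g'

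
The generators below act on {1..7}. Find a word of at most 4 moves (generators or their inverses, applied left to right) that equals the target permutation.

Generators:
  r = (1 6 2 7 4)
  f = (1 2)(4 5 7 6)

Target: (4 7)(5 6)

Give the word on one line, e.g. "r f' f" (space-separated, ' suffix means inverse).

  after f: (1 2)(4 5 7 6)
  after f: (4 7)(5 6)

f f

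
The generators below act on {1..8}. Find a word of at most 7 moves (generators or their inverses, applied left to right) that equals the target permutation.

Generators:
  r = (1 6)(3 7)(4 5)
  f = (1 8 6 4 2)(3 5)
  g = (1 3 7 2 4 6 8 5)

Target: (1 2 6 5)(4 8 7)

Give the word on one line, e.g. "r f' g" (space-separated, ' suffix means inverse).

  after f: (1 8 6 4 2)(3 5)
  after f: (1 6 2 8 4)
  after r': (2 8 5 4 6)(3 7)
  after f': (1 2)(3 7 5 6 4 8)
  after r: (1 2 6 5)(4 8 7)

f f r' f' r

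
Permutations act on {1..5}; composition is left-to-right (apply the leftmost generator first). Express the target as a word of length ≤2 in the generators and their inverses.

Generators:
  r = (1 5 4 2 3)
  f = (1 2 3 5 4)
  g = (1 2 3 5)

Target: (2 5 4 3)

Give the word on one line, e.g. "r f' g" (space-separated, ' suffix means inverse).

r g

  after r: (1 5 4 2 3)
  after g: (2 5 4 3)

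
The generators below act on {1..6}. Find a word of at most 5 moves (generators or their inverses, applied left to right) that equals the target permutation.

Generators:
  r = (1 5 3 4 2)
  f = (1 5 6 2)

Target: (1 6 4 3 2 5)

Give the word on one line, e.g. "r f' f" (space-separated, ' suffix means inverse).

f r' f' f'

  after f: (1 5 6 2)
  after r': (3 5 6 4)
  after f': (1 2 6 4 3)
  after f': (1 6 4 3 2 5)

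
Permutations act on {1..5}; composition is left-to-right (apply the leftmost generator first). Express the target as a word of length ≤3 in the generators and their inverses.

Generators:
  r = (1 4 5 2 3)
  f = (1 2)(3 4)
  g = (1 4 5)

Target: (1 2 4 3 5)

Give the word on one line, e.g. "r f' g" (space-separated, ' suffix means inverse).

  after r: (1 4 5 2 3)
  after g': (2 3 5)
  after f': (1 2 4 3 5)

r g' f'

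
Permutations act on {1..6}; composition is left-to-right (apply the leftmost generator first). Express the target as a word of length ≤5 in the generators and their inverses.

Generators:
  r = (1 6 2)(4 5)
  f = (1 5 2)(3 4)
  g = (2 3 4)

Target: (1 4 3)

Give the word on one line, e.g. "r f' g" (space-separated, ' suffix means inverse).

f' g f

  after f': (1 2 5)(3 4)
  after g: (1 3 2 5)
  after f: (1 4 3)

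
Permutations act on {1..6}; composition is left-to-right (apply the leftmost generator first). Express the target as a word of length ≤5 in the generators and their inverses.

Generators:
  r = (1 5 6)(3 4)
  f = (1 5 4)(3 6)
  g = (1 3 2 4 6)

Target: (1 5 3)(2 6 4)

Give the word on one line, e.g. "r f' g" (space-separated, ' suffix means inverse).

g f g f

  after g: (1 3 2 4 6)
  after f: (1 6 5 4 3 2)
  after g: (2 3 4)(5 6)
  after f: (1 5 3)(2 6 4)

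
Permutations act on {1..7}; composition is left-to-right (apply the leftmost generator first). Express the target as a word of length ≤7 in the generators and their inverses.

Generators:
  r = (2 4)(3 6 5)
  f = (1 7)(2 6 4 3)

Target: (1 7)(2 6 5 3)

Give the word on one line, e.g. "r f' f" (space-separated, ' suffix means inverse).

  after f': (1 7)(2 3 4 6)
  after r: (1 7)(2 6 4 5 3)
  after f: (2 4 5)(3 6)
  after r': (4 6 5)
  after f: (1 7)(2 6 5 3)

f' r f r' f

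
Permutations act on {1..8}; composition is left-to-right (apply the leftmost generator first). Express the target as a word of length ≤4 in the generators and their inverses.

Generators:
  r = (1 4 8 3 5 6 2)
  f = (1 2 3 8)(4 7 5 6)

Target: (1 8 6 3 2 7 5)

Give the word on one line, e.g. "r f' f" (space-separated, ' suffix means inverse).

  after f: (1 2 3 8)(4 7 5 6)
  after r: (2 5)(4 7 6 8)
  after f': (1 8 6 3 2 7 5)

f r f'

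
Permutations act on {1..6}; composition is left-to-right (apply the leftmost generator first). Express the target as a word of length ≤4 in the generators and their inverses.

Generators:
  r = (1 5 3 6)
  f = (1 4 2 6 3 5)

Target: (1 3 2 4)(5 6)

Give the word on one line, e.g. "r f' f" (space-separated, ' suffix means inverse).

  after r: (1 5 3 6)
  after f': (1 3 2 4)(5 6)

r f'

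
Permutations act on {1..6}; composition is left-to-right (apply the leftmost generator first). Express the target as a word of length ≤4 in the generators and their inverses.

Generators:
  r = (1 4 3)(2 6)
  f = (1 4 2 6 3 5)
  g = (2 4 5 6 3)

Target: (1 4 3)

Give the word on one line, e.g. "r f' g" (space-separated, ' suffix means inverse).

r' r'

  after r': (1 3 4)(2 6)
  after r': (1 4 3)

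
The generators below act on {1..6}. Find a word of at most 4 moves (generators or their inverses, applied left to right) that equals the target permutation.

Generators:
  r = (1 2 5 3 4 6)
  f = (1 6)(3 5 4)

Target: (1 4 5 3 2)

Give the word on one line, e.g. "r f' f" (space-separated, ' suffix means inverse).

f r'

  after f: (1 6)(3 5 4)
  after r': (1 4 5 3 2)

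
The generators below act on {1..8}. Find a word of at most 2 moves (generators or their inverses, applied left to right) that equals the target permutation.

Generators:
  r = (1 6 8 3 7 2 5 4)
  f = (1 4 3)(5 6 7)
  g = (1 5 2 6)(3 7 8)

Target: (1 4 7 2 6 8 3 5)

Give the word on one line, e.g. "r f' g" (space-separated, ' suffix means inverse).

f g

  after f: (1 4 3)(5 6 7)
  after g: (1 4 7 2 6 8 3 5)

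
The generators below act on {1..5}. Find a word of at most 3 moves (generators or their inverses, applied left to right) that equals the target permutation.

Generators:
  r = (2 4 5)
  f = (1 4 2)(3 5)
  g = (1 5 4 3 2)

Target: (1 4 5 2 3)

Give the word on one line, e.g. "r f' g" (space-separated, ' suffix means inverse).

r' g g

  after r': (2 5 4)
  after g: (1 5 3 2 4)
  after g: (1 4 5 2 3)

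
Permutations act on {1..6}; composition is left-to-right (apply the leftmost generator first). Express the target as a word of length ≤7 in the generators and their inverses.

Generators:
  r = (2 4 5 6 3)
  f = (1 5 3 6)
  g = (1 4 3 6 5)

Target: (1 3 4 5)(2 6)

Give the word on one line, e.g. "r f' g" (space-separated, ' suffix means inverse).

  after r': (2 3 6 5 4)
  after r': (2 6 4 3 5)
  after r': (2 5 3 4 6)
  after f: (1 5 6 2 3 4)
  after f: (1 3 4 5)(2 6)

r' r' r' f f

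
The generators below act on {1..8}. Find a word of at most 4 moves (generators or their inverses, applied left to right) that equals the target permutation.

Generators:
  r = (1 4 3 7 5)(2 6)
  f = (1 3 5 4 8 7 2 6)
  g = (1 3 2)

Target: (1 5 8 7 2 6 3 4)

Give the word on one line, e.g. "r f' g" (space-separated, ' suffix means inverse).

r r f g

  after r: (1 4 3 7 5)(2 6)
  after r: (1 3 5 4 7)
  after f: (1 5 8 7 3 4 2 6)
  after g: (1 5 8 7 2 6 3 4)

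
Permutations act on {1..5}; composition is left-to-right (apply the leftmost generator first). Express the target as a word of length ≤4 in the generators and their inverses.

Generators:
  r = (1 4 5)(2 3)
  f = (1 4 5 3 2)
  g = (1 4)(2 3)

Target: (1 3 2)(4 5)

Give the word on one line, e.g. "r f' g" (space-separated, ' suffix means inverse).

r' g' f

  after r': (1 5 4)(2 3)
  after g': (1 5)
  after f: (1 3 2)(4 5)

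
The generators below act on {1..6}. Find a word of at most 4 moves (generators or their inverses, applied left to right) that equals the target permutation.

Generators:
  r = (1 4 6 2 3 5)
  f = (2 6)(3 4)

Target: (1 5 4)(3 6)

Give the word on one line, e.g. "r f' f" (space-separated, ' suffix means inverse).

  after r': (1 5 3 2 6 4)
  after f: (1 5 4)(3 6)

r' f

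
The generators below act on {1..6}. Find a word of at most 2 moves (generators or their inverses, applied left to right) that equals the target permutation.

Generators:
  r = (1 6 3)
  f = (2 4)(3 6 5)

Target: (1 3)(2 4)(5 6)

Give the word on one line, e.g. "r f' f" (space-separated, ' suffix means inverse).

  after f: (2 4)(3 6 5)
  after r': (1 3)(2 4)(5 6)

f r'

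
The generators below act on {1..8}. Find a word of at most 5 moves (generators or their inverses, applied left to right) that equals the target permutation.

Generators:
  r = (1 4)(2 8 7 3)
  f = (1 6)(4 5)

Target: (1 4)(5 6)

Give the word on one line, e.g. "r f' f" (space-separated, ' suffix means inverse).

  after f': (1 6)(4 5)
  after r: (1 6 4 5)(2 8 7 3)
  after f': (2 8 7 3)(5 6)
  after r': (1 4)(5 6)

f' r f' r'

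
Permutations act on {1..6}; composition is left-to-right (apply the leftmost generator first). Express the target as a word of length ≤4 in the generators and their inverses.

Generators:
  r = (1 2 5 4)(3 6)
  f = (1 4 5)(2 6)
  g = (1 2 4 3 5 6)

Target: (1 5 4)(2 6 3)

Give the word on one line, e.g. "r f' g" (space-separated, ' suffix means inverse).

g' g'

  after g': (1 6 5 3 4 2)
  after g': (1 5 4)(2 6 3)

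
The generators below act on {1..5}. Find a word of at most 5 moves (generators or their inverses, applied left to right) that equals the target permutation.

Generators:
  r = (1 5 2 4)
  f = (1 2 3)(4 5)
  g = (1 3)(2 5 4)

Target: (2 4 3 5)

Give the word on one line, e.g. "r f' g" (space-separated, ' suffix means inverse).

  after f': (1 3 2)(4 5)
  after r: (1 3 4 2 5)
  after f: (2 4 3 5)

f' r f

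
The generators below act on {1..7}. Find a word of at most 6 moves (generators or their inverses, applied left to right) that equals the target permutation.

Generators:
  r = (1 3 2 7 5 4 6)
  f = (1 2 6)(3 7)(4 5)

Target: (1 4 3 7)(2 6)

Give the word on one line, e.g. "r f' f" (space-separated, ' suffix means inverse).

  after r: (1 3 2 7 5 4 6)
  after f': (1 7 4 2 3)
  after r: (1 5 4 7 6)
  after f: (1 4 3 7)(2 6)

r f' r f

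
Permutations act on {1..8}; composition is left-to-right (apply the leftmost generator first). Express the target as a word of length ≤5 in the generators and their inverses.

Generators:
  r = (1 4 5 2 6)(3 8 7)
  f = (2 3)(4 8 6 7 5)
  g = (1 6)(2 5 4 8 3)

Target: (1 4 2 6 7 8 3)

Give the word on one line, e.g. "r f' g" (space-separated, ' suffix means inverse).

  after r': (1 6 2 5 4)(3 7 8)
  after r': (1 2 4 6 5)(3 8 7)
  after f: (1 3 6 4 7 2 8 5)
  after r: (1 8 2 7 6 5 4 3)
  after f': (1 4 2 6 7 8 3)

r' r' f r f'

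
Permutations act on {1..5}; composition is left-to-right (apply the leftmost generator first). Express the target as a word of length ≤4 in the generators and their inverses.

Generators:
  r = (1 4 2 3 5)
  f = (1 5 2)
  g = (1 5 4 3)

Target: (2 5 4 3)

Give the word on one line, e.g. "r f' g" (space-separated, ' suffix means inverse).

  after g: (1 5 4 3)
  after f': (2 5 4 3)

g f'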